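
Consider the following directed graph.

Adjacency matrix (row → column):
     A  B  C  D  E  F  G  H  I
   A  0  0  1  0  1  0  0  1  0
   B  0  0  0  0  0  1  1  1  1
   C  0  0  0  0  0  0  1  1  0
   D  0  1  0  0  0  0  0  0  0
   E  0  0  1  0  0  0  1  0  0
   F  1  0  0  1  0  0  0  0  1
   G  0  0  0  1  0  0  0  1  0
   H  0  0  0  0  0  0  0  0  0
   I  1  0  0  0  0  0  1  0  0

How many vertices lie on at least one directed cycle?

A vertex is on a directed cycle iff it belongs to a strongly connected component of size ≥ 2 (or has a self-loop).
The vertices on cycles are {A, B, C, D, E, F, G, I} — 8 in total.

8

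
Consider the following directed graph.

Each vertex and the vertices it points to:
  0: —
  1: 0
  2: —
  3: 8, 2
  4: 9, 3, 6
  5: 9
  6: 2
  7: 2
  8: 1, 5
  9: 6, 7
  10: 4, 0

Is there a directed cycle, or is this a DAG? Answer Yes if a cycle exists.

DFS with white/gray/black marking, starting from 2:
2 gray
2 black
0 gray
0 black
1 gray
  1→0: 0 black — skip
1 black
3 gray
  8 gray
    8→1: 1 black — skip
    5 gray
      9 gray
        6 gray
          6→2: 2 black — skip
        6 black
        7 gray
          7→2: 2 black — skip
        7 black
      9 black
    5 black
  8 black
  3→2: 2 black — skip
3 black
4 gray
  4→9: 9 black — skip
  4→3: 3 black — skip
  4→6: 6 black — skip
4 black
10 gray
  10→4: 4 black — skip
  10→0: 0 black — skip
10 black
Every edge goes to a white or black vertex — no back edge, so the graph is acyclic.

No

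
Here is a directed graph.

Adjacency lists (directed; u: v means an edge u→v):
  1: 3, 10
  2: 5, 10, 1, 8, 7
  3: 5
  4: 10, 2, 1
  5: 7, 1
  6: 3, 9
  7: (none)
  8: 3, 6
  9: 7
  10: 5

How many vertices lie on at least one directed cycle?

4

A vertex is on a directed cycle iff it belongs to a strongly connected component of size ≥ 2 (or has a self-loop).
The vertices on cycles are {1, 3, 5, 10} — 4 in total.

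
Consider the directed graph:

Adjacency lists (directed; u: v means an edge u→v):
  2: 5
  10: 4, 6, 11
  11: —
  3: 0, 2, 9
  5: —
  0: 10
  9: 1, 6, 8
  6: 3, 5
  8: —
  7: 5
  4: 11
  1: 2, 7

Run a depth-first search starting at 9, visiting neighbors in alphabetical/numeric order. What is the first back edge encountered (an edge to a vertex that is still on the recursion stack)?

10->6

DFS from 9 (visiting neighbors in alphabetical/numeric order); mark gray on enter, black on exit:
9 gray
  1 gray
    2 gray
      5 gray
      5 black
    2 black
    7 gray
      7→5: 5 black — skip
    7 black
  1 black
  6 gray
    3 gray
      0 gray
        10 gray
          4 gray
            11 gray
            11 black
          4 black
          10→6: 6 is gray → back edge
First back edge: 10 → 6.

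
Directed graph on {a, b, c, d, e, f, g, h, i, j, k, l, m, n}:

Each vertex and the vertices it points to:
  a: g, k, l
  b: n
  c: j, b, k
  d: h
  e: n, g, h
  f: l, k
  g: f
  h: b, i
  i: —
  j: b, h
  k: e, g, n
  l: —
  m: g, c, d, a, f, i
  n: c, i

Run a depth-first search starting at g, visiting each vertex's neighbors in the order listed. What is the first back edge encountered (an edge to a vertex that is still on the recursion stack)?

b->n

DFS from g (visiting each vertex's neighbors in the order listed); mark gray on enter, black on exit:
g gray
  f gray
    l gray
    l black
    k gray
      e gray
        n gray
          c gray
            j gray
              b gray
                b→n: n is gray → back edge
First back edge: b → n.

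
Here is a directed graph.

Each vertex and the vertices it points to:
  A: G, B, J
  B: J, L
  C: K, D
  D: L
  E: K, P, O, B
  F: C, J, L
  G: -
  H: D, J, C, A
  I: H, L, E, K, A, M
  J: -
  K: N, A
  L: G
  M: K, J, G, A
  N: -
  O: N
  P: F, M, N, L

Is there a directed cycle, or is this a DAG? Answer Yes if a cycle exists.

No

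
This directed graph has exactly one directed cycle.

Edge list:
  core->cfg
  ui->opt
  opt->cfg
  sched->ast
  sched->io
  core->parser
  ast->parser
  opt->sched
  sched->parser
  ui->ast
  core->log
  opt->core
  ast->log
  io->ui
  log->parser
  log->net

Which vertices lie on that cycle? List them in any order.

io, ui, opt, sched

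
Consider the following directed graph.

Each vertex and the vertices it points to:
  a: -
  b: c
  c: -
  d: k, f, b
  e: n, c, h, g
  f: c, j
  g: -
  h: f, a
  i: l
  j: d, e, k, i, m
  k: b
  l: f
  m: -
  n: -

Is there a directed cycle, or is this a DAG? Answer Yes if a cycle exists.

Yes

DFS with white/gray/black marking, starting from m:
m gray
m black
a gray
a black
b gray
  c gray
  c black
b black
d gray
  k gray
    k→b: b black — skip
  k black
  f gray
    f→c: c black — skip
    j gray
      j→d: d is gray → back edge
Back edge found, so a cycle exists: d → f → j → d.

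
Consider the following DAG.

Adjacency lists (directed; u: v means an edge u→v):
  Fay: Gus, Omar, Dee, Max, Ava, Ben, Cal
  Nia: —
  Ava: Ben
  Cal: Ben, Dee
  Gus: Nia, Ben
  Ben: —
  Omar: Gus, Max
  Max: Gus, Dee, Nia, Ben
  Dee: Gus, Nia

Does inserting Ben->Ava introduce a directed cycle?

Yes

Adding Ben→Ava creates a cycle iff Ava can already reach Ben.
Path from Ava: Ava → Ben.
So Ava → … → Ben → Ava is a cycle.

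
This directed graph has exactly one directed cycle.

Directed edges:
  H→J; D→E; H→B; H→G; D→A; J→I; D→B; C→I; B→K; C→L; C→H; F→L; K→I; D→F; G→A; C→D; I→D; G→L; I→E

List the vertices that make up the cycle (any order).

DFS with gray/black marking from D:
D gray
  B gray
    K gray
      I gray
        I→D: D is gray → back edge
Back edge closes the cycle D → B → K → I → D; its vertices are {B, D, I, K}.

B, D, I, K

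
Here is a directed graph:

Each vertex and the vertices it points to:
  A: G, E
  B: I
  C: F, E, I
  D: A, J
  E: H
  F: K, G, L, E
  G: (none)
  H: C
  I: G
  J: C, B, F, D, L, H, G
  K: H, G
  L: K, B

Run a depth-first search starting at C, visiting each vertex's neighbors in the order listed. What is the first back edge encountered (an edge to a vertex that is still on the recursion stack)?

DFS from C (visiting each vertex's neighbors in the order listed); mark gray on enter, black on exit:
C gray
  F gray
    K gray
      H gray
        H→C: C is gray → back edge
First back edge: H → C.

H→C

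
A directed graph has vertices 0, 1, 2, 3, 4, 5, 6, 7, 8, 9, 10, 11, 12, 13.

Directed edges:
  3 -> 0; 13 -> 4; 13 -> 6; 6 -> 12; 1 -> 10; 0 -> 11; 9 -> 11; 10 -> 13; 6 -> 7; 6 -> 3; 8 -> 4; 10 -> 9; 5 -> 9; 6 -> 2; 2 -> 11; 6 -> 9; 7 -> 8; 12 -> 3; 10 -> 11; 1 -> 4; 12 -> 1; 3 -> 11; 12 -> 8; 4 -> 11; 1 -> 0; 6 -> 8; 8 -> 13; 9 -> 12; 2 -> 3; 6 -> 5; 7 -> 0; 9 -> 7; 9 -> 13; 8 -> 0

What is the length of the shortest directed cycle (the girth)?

3

For each vertex v, BFS finds the shortest path from v back to v.
The shortest such closed walk is 6 → 9 → 13 → 6, length 3.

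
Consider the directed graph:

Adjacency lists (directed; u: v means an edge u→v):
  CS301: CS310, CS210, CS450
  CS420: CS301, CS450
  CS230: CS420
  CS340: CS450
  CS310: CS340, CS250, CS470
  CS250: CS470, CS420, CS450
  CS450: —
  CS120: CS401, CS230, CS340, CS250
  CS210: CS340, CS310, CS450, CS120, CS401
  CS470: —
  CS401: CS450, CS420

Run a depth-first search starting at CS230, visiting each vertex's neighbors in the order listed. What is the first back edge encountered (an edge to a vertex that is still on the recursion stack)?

CS250->CS420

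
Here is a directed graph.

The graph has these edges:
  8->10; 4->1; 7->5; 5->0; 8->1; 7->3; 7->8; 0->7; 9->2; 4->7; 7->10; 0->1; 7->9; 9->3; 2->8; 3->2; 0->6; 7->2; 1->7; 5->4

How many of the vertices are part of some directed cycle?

A vertex is on a directed cycle iff it belongs to a strongly connected component of size ≥ 2 (or has a self-loop).
The vertices on cycles are {0, 1, 2, 3, 4, 5, 7, 8, 9} — 9 in total.

9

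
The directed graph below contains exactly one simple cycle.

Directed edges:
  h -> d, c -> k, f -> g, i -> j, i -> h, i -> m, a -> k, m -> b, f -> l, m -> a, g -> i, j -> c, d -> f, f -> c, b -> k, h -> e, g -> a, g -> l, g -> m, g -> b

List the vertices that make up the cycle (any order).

d, f, g, h, i

DFS with gray/black marking from g:
g gray
  m gray
    b gray
      k gray
      k black
    b black
    a gray
      a→k: k black — skip
    a black
  m black
  g→b: b black — skip
  g→a: a black — skip
  l gray
  l black
  i gray
    h gray
      d gray
        f gray
          c gray
            c→k: k black — skip
          c black
          f→g: g is gray → back edge
Back edge closes the cycle g → i → h → d → f → g; its vertices are {d, f, g, h, i}.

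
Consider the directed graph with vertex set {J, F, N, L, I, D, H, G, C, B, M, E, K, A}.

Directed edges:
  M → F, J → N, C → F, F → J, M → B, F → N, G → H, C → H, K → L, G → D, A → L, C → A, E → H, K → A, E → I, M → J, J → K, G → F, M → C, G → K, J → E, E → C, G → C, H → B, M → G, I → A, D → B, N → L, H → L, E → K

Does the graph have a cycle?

DFS with white/gray/black marking, starting from I:
I gray
  A gray
    L gray
    L black
  A black
I black
J gray
  K gray
    K→A: A black — skip
    K→L: L black — skip
  K black
  E gray
    C gray
      F gray
        F→J: J is gray → back edge
Back edge found, so a cycle exists: J → E → C → F → J.

Yes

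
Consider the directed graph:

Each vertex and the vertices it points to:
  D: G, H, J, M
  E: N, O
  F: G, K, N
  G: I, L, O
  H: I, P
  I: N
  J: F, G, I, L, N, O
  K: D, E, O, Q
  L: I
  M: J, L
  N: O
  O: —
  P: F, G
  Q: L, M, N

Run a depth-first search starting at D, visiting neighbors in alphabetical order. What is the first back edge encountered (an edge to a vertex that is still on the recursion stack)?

K→D

DFS from D (visiting neighbors in alphabetical order); mark gray on enter, black on exit:
D gray
  G gray
    I gray
      N gray
        O gray
        O black
      N black
    I black
    L gray
      L→I: I black — skip
    L black
    G→O: O black — skip
  G black
  H gray
    H→I: I black — skip
    P gray
      F gray
        F→G: G black — skip
        K gray
          K→D: D is gray → back edge
First back edge: K → D.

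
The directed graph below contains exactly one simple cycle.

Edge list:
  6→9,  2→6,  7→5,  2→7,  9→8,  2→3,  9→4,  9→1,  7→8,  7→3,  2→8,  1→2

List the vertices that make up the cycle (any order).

1, 2, 6, 9

DFS with gray/black marking from 2:
2 gray
  6 gray
    9 gray
      4 gray
      4 black
      1 gray
        1→2: 2 is gray → back edge
Back edge closes the cycle 2 → 6 → 9 → 1 → 2; its vertices are {1, 2, 6, 9}.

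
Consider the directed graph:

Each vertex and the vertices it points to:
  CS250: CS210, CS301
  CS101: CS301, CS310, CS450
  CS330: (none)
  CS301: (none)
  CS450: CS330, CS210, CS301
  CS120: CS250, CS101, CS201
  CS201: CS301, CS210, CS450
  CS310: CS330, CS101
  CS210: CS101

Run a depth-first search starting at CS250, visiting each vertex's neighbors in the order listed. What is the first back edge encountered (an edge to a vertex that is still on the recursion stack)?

DFS from CS250 (visiting each vertex's neighbors in the order listed); mark gray on enter, black on exit:
CS250 gray
  CS210 gray
    CS101 gray
      CS301 gray
      CS301 black
      CS310 gray
        CS330 gray
        CS330 black
        CS310→CS101: CS101 is gray → back edge
First back edge: CS310 → CS101.

CS310→CS101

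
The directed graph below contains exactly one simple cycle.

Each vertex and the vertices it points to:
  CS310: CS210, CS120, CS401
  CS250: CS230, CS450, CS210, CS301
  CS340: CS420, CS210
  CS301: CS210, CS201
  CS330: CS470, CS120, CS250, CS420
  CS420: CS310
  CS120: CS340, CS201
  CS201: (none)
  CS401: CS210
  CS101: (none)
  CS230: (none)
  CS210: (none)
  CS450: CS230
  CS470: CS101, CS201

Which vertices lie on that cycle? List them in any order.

DFS with gray/black marking from CS120:
CS120 gray
  CS340 gray
    CS420 gray
      CS310 gray
        CS210 gray
        CS210 black
        CS310→CS120: CS120 is gray → back edge
Back edge closes the cycle CS120 → CS340 → CS420 → CS310 → CS120; its vertices are {CS120, CS310, CS340, CS420}.

CS120, CS310, CS340, CS420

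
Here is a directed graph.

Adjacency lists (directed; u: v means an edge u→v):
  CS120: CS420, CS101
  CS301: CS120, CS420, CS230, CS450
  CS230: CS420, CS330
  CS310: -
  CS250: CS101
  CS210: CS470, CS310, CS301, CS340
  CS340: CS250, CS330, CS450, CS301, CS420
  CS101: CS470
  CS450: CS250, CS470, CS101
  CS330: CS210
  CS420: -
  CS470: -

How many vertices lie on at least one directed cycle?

A vertex is on a directed cycle iff it belongs to a strongly connected component of size ≥ 2 (or has a self-loop).
The vertices on cycles are {CS210, CS230, CS301, CS330, CS340} — 5 in total.

5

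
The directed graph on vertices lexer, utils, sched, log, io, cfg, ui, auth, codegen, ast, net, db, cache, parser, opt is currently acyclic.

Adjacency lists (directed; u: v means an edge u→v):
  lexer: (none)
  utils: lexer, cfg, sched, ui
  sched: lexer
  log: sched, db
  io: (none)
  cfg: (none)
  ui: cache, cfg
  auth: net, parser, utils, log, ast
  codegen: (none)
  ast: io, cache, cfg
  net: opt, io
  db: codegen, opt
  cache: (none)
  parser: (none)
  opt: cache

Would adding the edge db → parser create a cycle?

No

Adding db→parser creates a cycle iff parser can already reach db.
Explore from parser: no path reaches db. The graph stays acyclic.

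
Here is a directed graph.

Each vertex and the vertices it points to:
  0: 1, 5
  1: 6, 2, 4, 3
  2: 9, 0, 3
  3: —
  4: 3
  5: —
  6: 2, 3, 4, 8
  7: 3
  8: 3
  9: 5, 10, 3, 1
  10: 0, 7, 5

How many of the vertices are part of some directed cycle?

6

A vertex is on a directed cycle iff it belongs to a strongly connected component of size ≥ 2 (or has a self-loop).
The vertices on cycles are {0, 1, 2, 6, 9, 10} — 6 in total.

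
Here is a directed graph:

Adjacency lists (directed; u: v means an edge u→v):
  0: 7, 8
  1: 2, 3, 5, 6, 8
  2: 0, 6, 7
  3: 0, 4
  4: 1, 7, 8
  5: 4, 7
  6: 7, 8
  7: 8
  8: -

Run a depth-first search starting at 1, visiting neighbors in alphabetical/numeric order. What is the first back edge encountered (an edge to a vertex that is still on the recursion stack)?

4->1

DFS from 1 (visiting neighbors in alphabetical/numeric order); mark gray on enter, black on exit:
1 gray
  2 gray
    0 gray
      7 gray
        8 gray
        8 black
      7 black
      0→8: 8 black — skip
    0 black
    6 gray
      6→7: 7 black — skip
      6→8: 8 black — skip
    6 black
    2→7: 7 black — skip
  2 black
  3 gray
    3→0: 0 black — skip
    4 gray
      4→1: 1 is gray → back edge
First back edge: 4 → 1.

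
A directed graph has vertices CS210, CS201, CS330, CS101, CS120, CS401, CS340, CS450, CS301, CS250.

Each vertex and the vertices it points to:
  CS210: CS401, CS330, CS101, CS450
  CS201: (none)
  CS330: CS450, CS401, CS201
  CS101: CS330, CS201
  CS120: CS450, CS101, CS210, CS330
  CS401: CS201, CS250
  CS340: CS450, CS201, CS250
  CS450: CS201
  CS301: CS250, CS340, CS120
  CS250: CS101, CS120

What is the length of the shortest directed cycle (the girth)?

4

For each vertex v, BFS finds the shortest path from v back to v.
The shortest such closed walk is CS250 → CS101 → CS330 → CS401 → CS250, length 4.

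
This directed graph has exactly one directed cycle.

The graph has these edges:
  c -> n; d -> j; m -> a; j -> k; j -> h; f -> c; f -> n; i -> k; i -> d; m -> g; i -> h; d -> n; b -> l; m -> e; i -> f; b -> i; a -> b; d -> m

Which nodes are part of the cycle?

DFS with gray/black marking from d:
d gray
  m gray
    a gray
      b gray
        l gray
        l black
        i gray
          h gray
          h black
          k gray
          k black
          i→d: d is gray → back edge
Back edge closes the cycle d → m → a → b → i → d; its vertices are {a, b, d, i, m}.

a, b, d, i, m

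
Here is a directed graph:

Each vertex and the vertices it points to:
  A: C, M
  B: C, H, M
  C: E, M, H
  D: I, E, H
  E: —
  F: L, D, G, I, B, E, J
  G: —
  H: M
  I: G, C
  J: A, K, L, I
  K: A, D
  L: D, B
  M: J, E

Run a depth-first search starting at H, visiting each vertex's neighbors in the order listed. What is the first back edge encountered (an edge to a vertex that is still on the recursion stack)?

C→M

DFS from H (visiting each vertex's neighbors in the order listed); mark gray on enter, black on exit:
H gray
  M gray
    J gray
      A gray
        C gray
          E gray
          E black
          C→M: M is gray → back edge
First back edge: C → M.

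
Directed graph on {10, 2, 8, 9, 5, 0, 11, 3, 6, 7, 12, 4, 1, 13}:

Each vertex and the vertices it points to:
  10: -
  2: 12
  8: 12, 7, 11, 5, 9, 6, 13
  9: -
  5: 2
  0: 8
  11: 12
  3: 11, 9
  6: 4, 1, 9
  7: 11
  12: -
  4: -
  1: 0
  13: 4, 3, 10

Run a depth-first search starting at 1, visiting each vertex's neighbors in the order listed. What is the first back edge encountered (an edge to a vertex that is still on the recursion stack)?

DFS from 1 (visiting each vertex's neighbors in the order listed); mark gray on enter, black on exit:
1 gray
  0 gray
    8 gray
      12 gray
      12 black
      7 gray
        11 gray
          11→12: 12 black — skip
        11 black
      7 black
      8→11: 11 black — skip
      5 gray
        2 gray
          2→12: 12 black — skip
        2 black
      5 black
      9 gray
      9 black
      6 gray
        4 gray
        4 black
        6→1: 1 is gray → back edge
First back edge: 6 → 1.

6->1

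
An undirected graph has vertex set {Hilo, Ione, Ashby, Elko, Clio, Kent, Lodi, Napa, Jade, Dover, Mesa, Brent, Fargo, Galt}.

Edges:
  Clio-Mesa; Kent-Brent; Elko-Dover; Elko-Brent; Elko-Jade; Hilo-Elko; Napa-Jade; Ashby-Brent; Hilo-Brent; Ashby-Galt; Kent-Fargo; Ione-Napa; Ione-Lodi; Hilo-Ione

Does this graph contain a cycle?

DFS, tracking each vertex's parent; an edge to a visited non-parent vertex closes a cycle.
Start from Lodi:
visit Lodi (parent –)
  visit Ione (parent Lodi)
    visit Napa (parent Ione)
      visit Jade (parent Napa)
        visit Elko (parent Jade)
          Elko–Jade: parent, skip
          visit Hilo (parent Elko)
            Hilo–Ione: Ione visited and ≠ parent → cycle
Cycle: Ione – Napa – Jade – Elko – Hilo – Ione.

Yes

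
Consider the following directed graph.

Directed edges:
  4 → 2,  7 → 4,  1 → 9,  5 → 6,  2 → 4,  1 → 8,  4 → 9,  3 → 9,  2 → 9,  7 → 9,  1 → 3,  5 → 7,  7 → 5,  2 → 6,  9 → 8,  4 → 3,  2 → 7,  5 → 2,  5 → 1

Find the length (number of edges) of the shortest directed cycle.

For each vertex v, BFS finds the shortest path from v back to v.
The shortest such closed walk is 5 → 7 → 5, length 2.

2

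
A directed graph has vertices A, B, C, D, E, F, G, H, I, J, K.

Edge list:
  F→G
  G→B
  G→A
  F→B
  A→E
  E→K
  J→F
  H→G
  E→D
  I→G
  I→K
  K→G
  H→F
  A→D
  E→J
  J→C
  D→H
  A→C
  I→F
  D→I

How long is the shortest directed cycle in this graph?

For each vertex v, BFS finds the shortest path from v back to v.
The shortest such closed walk is A → D → H → G → A, length 4.

4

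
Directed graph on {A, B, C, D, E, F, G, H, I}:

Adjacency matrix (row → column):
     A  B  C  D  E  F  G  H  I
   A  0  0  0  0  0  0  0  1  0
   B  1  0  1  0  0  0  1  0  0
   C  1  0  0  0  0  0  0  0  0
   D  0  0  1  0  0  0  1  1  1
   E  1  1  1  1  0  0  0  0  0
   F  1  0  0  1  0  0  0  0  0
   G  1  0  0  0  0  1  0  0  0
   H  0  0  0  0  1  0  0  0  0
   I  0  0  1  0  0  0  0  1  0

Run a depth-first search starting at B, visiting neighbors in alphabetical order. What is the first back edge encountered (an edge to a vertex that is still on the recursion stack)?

E→A

DFS from B (visiting neighbors in alphabetical order); mark gray on enter, black on exit:
B gray
  A gray
    H gray
      E gray
        E→A: A is gray → back edge
First back edge: E → A.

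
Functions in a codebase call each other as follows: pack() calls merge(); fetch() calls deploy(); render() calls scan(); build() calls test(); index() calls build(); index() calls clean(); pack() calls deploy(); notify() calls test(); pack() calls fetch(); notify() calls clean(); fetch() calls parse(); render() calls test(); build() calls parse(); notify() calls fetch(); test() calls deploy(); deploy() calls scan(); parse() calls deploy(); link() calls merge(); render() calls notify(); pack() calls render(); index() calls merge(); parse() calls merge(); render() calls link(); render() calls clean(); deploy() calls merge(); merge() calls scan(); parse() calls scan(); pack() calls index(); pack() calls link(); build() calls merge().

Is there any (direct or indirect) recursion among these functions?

DFS with white/gray/black marking, starting from scan:
scan gray
scan black
pack gray
  link gray
    merge gray
      merge→scan: scan black — skip
    merge black
  link black
  render gray
    render→link: link black — skip
    test gray
      deploy gray
        deploy→scan: scan black — skip
        deploy→merge: merge black — skip
      deploy black
    test black
    render→scan: scan black — skip
    clean gray
    clean black
    notify gray
      notify→test: test black — skip
      notify→clean: clean black — skip
      fetch gray
        parse gray
          parse→scan: scan black — skip
          parse→merge: merge black — skip
          parse→deploy: deploy black — skip
        parse black
        fetch→deploy: deploy black — skip
      fetch black
    notify black
  render black
  pack→merge: merge black — skip
  pack→fetch: fetch black — skip
  pack→deploy: deploy black — skip
  index gray
    index→clean: clean black — skip
    build gray
      build→parse: parse black — skip
      build→test: test black — skip
      build→merge: merge black — skip
    build black
    index→merge: merge black — skip
  index black
pack black
Every edge goes to a white or black vertex — no back edge, so the graph is acyclic.

No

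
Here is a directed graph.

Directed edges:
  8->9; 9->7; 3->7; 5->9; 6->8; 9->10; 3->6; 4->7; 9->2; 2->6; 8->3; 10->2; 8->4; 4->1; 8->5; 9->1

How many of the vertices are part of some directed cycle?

A vertex is on a directed cycle iff it belongs to a strongly connected component of size ≥ 2 (or has a self-loop).
The vertices on cycles are {2, 3, 5, 6, 8, 9, 10} — 7 in total.

7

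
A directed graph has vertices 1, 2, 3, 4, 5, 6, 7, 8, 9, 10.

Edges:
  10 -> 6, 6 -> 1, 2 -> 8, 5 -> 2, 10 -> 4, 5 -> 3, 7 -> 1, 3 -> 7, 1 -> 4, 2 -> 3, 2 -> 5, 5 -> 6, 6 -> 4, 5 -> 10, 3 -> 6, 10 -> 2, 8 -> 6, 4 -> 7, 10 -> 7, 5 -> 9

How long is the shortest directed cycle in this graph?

For each vertex v, BFS finds the shortest path from v back to v.
The shortest such closed walk is 2 → 5 → 2, length 2.

2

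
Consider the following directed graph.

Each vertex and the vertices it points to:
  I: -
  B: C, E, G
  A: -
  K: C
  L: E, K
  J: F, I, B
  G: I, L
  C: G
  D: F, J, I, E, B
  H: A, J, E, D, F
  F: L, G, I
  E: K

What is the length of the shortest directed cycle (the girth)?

4

For each vertex v, BFS finds the shortest path from v back to v.
The shortest such closed walk is K → C → G → L → K, length 4.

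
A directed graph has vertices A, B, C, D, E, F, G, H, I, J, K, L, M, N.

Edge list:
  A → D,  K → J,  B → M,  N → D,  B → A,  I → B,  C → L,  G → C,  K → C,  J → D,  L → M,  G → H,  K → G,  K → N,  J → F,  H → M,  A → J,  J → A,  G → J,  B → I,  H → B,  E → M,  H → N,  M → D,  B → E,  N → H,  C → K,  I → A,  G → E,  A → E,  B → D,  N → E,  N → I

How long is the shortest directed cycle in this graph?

2

For each vertex v, BFS finds the shortest path from v back to v.
The shortest such closed walk is K → C → K, length 2.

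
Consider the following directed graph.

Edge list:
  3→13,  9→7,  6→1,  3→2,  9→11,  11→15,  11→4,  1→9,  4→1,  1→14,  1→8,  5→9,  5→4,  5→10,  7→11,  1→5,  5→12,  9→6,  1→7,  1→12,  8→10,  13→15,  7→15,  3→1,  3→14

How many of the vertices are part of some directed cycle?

A vertex is on a directed cycle iff it belongs to a strongly connected component of size ≥ 2 (or has a self-loop).
The vertices on cycles are {1, 4, 5, 6, 7, 9, 11} — 7 in total.

7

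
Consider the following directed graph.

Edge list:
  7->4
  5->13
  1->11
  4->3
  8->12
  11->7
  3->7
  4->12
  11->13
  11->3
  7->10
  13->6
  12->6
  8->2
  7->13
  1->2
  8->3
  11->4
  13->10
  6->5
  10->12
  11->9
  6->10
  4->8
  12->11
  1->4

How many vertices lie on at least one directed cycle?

10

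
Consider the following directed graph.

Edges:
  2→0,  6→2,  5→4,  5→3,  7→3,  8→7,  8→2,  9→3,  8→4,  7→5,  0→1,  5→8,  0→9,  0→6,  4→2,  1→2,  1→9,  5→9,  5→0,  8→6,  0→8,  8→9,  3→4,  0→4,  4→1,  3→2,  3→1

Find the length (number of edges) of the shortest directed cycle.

For each vertex v, BFS finds the shortest path from v back to v.
The shortest such closed walk is 7 → 5 → 8 → 7, length 3.

3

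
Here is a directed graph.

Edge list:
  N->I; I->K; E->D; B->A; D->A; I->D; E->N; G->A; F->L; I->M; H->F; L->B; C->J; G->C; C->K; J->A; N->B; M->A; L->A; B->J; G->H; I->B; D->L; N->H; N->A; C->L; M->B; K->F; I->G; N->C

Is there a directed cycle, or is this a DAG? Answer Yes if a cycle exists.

No

DFS with white/gray/black marking, starting from L:
L gray
  A gray
  A black
  B gray
    J gray
      J→A: A black — skip
    J black
    B→A: A black — skip
  B black
L black
C gray
  C→L: L black — skip
  K gray
    F gray
      F→L: L black — skip
    F black
  K black
  C→J: J black — skip
C black
D gray
  D→A: A black — skip
  D→L: L black — skip
D black
E gray
  N gray
    I gray
      I→B: B black — skip
      I→K: K black — skip
      M gray
        M→B: B black — skip
        M→A: A black — skip
      M black
      I→D: D black — skip
      G gray
        G→A: A black — skip
        G→C: C black — skip
        H gray
          H→F: F black — skip
        H black
      G black
    I black
    N→B: B black — skip
    N→H: H black — skip
    N→A: A black — skip
    N→C: C black — skip
  N black
  E→D: D black — skip
E black
Every edge goes to a white or black vertex — no back edge, so the graph is acyclic.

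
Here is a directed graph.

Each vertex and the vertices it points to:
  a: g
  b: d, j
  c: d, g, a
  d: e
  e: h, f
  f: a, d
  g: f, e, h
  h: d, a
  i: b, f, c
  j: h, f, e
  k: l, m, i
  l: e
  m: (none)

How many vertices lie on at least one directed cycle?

6

A vertex is on a directed cycle iff it belongs to a strongly connected component of size ≥ 2 (or has a self-loop).
The vertices on cycles are {a, d, e, f, g, h} — 6 in total.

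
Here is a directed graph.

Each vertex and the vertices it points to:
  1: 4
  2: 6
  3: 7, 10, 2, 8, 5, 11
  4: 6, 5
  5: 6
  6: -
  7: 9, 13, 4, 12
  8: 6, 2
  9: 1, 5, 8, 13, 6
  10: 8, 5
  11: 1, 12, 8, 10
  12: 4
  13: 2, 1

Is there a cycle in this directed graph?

DFS with white/gray/black marking, starting from 12:
12 gray
  4 gray
    6 gray
    6 black
    5 gray
      5→6: 6 black — skip
    5 black
  4 black
12 black
1 gray
  1→4: 4 black — skip
1 black
2 gray
  2→6: 6 black — skip
2 black
3 gray
  7 gray
    9 gray
      9→1: 1 black — skip
      9→5: 5 black — skip
      8 gray
        8→6: 6 black — skip
        8→2: 2 black — skip
      8 black
      13 gray
        13→2: 2 black — skip
        13→1: 1 black — skip
      13 black
      9→6: 6 black — skip
    9 black
    7→13: 13 black — skip
    7→4: 4 black — skip
    7→12: 12 black — skip
  7 black
  10 gray
    10→8: 8 black — skip
    10→5: 5 black — skip
  10 black
  3→2: 2 black — skip
  3→8: 8 black — skip
  3→5: 5 black — skip
  11 gray
    11→1: 1 black — skip
    11→12: 12 black — skip
    11→8: 8 black — skip
    11→10: 10 black — skip
  11 black
3 black
Every edge goes to a white or black vertex — no back edge, so the graph is acyclic.

No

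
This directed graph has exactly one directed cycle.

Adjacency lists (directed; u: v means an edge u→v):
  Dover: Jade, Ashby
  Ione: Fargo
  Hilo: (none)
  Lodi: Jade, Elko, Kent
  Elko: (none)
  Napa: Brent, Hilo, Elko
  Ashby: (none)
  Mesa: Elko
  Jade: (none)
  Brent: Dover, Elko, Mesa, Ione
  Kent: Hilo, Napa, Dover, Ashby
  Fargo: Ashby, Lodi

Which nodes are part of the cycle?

DFS with gray/black marking from Kent:
Kent gray
  Hilo gray
  Hilo black
  Napa gray
    Brent gray
      Dover gray
        Jade gray
        Jade black
        Ashby gray
        Ashby black
      Dover black
      Elko gray
      Elko black
      Mesa gray
        Mesa→Elko: Elko black — skip
      Mesa black
      Ione gray
        Fargo gray
          Fargo→Ashby: Ashby black — skip
          Lodi gray
            Lodi→Jade: Jade black — skip
            Lodi→Elko: Elko black — skip
            Lodi→Kent: Kent is gray → back edge
Back edge closes the cycle Kent → Napa → Brent → Ione → Fargo → Lodi → Kent; its vertices are {Ione, Kent, Lodi, Napa, Brent, Fargo}.

Ione, Kent, Lodi, Napa, Brent, Fargo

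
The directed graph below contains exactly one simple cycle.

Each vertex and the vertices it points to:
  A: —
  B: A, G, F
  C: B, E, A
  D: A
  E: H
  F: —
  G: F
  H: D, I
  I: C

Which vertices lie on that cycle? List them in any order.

DFS with gray/black marking from C:
C gray
  B gray
    A gray
    A black
    G gray
      F gray
      F black
    G black
    B→F: F black — skip
  B black
  E gray
    H gray
      D gray
        D→A: A black — skip
      D black
      I gray
        I→C: C is gray → back edge
Back edge closes the cycle C → E → H → I → C; its vertices are {C, E, H, I}.

C, E, H, I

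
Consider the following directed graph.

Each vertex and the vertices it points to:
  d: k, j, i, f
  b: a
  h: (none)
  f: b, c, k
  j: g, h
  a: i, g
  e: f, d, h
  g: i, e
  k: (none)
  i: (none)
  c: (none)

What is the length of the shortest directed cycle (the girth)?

For each vertex v, BFS finds the shortest path from v back to v.
The shortest such closed walk is e → d → j → g → e, length 4.

4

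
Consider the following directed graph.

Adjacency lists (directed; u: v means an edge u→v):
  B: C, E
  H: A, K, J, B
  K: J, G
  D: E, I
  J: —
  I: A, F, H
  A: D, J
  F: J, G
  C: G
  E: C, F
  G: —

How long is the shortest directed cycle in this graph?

For each vertex v, BFS finds the shortest path from v back to v.
The shortest such closed walk is A → D → I → A, length 3.

3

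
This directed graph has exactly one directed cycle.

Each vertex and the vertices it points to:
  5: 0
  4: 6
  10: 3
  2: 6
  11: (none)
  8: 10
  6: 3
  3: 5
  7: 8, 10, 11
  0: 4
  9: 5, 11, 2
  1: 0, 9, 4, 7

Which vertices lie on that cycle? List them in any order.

0, 3, 4, 5, 6

DFS with gray/black marking from 5:
5 gray
  0 gray
    4 gray
      6 gray
        3 gray
          3→5: 5 is gray → back edge
Back edge closes the cycle 5 → 0 → 4 → 6 → 3 → 5; its vertices are {0, 3, 4, 5, 6}.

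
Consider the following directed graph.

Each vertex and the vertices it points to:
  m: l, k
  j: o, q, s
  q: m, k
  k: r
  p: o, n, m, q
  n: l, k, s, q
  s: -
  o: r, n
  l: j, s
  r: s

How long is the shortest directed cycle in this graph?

4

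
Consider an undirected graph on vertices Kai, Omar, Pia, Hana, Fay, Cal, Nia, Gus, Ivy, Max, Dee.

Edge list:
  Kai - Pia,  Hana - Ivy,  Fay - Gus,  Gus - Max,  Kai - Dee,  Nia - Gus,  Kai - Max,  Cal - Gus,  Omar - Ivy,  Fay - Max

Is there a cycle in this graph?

Yes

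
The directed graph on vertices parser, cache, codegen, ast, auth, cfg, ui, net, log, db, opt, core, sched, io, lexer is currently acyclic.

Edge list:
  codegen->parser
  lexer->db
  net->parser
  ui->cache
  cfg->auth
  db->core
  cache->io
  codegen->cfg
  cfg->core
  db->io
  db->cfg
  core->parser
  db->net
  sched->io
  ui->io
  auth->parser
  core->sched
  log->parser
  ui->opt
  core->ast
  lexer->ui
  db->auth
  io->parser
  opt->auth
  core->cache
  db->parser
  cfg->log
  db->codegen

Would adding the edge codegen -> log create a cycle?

Adding codegen→log creates a cycle iff log can already reach codegen.
Explore from log: no path reaches codegen. The graph stays acyclic.

No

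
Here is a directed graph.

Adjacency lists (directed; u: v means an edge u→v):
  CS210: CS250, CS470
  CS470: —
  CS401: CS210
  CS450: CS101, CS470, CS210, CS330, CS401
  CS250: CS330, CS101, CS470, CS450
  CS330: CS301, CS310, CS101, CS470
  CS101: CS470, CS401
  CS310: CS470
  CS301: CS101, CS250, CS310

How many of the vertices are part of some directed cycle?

A vertex is on a directed cycle iff it belongs to a strongly connected component of size ≥ 2 (or has a self-loop).
The vertices on cycles are {CS101, CS210, CS250, CS301, CS330, CS401, CS450} — 7 in total.

7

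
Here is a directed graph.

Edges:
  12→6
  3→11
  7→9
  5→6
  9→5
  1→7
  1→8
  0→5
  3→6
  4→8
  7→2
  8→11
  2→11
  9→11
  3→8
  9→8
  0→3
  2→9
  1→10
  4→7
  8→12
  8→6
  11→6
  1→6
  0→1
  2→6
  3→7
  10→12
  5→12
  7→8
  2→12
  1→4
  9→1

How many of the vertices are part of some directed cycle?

A vertex is on a directed cycle iff it belongs to a strongly connected component of size ≥ 2 (or has a self-loop).
The vertices on cycles are {1, 2, 4, 7, 9} — 5 in total.

5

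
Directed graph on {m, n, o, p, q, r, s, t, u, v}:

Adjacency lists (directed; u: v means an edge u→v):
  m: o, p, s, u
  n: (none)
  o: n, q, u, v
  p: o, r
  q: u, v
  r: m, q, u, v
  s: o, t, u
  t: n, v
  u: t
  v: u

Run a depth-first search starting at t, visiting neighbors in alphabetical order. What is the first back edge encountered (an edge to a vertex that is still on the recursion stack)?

DFS from t (visiting neighbors in alphabetical order); mark gray on enter, black on exit:
t gray
  n gray
  n black
  v gray
    u gray
      u→t: t is gray → back edge
First back edge: u → t.

u->t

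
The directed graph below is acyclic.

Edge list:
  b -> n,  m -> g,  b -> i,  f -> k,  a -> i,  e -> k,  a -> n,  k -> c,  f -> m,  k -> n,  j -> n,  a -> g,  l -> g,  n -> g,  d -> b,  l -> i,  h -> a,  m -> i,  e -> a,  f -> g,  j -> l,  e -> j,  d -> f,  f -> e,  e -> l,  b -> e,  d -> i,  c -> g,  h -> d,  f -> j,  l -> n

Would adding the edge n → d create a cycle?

Adding n→d creates a cycle iff d can already reach n.
Path from d: d → b → n.
So d → … → n → d is a cycle.

Yes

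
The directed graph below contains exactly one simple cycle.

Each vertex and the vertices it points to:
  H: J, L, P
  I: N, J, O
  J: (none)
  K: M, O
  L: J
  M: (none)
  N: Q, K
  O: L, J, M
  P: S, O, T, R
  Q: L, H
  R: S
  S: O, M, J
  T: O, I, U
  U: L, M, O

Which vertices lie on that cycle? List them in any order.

H, I, N, P, Q, T

DFS with gray/black marking from P:
P gray
  S gray
    O gray
      L gray
        J gray
        J black
      L black
      O→J: J black — skip
      M gray
      M black
    O black
    S→M: M black — skip
    S→J: J black — skip
  S black
  P→O: O black — skip
  T gray
    T→O: O black — skip
    I gray
      N gray
        Q gray
          Q→L: L black — skip
          H gray
            H→J: J black — skip
            H→L: L black — skip
            H→P: P is gray → back edge
Back edge closes the cycle P → T → I → N → Q → H → P; its vertices are {H, I, N, P, Q, T}.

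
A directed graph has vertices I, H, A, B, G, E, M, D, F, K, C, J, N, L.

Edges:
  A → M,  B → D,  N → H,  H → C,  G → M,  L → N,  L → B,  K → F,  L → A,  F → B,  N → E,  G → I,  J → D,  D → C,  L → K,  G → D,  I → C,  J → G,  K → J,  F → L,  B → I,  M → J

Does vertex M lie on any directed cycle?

Yes

M is on a cycle iff M can reach itself via ≥1 edge.
M → J → G → M — yes.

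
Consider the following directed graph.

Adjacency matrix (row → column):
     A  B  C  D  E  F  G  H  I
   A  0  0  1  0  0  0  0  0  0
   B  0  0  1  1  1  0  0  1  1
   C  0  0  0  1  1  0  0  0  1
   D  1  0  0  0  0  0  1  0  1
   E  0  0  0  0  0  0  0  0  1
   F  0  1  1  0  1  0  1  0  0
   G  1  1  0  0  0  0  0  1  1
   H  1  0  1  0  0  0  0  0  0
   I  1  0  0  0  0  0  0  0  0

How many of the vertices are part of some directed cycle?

A vertex is on a directed cycle iff it belongs to a strongly connected component of size ≥ 2 (or has a self-loop).
The vertices on cycles are {A, B, C, D, E, G, H, I} — 8 in total.

8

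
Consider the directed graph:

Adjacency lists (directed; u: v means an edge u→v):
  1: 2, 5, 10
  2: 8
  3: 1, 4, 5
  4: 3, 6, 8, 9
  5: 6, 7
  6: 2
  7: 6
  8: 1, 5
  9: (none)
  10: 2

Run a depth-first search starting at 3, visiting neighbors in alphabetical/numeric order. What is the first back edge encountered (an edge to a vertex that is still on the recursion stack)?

8->1

DFS from 3 (visiting neighbors in alphabetical/numeric order); mark gray on enter, black on exit:
3 gray
  1 gray
    2 gray
      8 gray
        8→1: 1 is gray → back edge
First back edge: 8 → 1.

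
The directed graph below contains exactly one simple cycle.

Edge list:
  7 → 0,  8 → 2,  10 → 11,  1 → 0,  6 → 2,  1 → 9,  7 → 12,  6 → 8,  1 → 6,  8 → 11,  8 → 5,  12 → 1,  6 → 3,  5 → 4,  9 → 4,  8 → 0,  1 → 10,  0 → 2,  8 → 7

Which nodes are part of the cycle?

DFS with gray/black marking from 12:
12 gray
  1 gray
    9 gray
      4 gray
      4 black
    9 black
    0 gray
      2 gray
      2 black
    0 black
    6 gray
      8 gray
        7 gray
          7→12: 12 is gray → back edge
Back edge closes the cycle 12 → 1 → 6 → 8 → 7 → 12; its vertices are {1, 6, 7, 8, 12}.

1, 6, 7, 8, 12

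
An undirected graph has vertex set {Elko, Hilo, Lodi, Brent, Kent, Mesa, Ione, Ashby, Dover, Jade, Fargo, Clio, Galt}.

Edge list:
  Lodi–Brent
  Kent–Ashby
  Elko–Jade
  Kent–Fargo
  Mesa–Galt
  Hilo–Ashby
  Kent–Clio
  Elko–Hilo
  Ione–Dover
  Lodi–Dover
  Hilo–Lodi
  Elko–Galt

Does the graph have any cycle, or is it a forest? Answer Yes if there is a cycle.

DFS, tracking each vertex's parent; an edge to a visited non-parent vertex closes a cycle.
Start from Clio:
visit Clio (parent –)
  visit Kent (parent Clio)
    visit Ashby (parent Kent)
      Ashby–Kent: parent, skip
      visit Hilo (parent Ashby)
        Hilo–Ashby: parent, skip
        visit Lodi (parent Hilo)
          Lodi–Hilo: parent, skip
          visit Brent (parent Lodi)
            Brent–Lodi: parent, skip
          visit Dover (parent Lodi)
            visit Ione (parent Dover)
              Ione–Dover: parent, skip
            Dover–Lodi: parent, skip
        visit Elko (parent Hilo)
          Elko–Hilo: parent, skip
          visit Jade (parent Elko)
            Jade–Elko: parent, skip
          visit Galt (parent Elko)
            Galt–Elko: parent, skip
            visit Mesa (parent Galt)
              Mesa–Galt: parent, skip
    Kent–Clio: parent, skip
    visit Fargo (parent Kent)
      Fargo–Kent: parent, skip
No non-parent visited neighbor found — the graph is a forest.

No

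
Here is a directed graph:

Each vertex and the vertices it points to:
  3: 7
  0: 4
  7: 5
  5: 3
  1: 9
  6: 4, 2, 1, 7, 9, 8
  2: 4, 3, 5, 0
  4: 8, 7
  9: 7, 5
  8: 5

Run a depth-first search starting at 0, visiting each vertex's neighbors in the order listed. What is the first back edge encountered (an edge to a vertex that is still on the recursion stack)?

7->5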